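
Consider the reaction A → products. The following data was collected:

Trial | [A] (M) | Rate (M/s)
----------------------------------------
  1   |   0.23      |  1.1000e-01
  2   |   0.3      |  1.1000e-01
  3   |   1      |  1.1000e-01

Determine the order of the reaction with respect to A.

zeroth order (0)

Step 1: Compare trials - when concentration changes, rate stays constant.
Step 2: rate₂/rate₁ = 1.1000e-01/1.1000e-01 = 1
Step 3: [A]₂/[A]₁ = 0.3/0.23 = 1.304
Step 4: Since rate ratio ≈ (conc ratio)^0, the reaction is zeroth order.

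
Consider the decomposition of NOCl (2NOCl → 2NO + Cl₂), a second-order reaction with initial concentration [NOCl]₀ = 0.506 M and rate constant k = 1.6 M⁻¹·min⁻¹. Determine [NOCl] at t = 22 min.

0.0269 M

Step 1: For a second-order reaction: 1/[NOCl] = 1/[NOCl]₀ + kt
Step 2: 1/[NOCl] = 1/0.506 + 1.6 × 22
Step 3: 1/[NOCl] = 1.976 + 35.2 = 37.18
Step 4: [NOCl] = 1/37.18 = 0.0269 M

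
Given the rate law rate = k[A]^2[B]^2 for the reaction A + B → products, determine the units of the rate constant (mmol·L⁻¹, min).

(mmol·L⁻¹)⁻³·min⁻¹

Step 1: Overall order = 2 + 2 = 4.
Step 2: rate has units mmol·L⁻¹·min⁻¹; [A]^2[B]^2 has units (mmol·L⁻¹)^4.
Step 3: k = rate/([A]^2[B]^2), so units of k = (mmol·L⁻¹)^(1-4)·min⁻¹ = (mmol·L⁻¹)⁻³·min⁻¹.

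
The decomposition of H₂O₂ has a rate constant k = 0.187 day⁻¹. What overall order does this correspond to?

first order (1)

Step 1: The units of k for an nth-order reaction are (concentration)^(1-n)·(time)⁻¹.
Step 2: Here k has units day⁻¹, so the concentration exponent is 0.
Step 3: 1 - n = 0 ⇒ n = 1. The reaction is first order.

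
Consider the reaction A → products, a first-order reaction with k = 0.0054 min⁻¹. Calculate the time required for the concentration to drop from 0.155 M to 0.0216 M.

365 min

Step 1: For first-order: t = ln([A]₀/[A])/k
Step 2: t = ln(0.155/0.0216)/0.0054
Step 3: t = ln(7.176)/0.0054
Step 4: t = 1.971/0.0054 = 365 min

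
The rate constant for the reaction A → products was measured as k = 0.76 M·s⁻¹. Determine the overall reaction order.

zeroth order (0)

Step 1: The units of k for an nth-order reaction are (concentration)^(1-n)·(time)⁻¹.
Step 2: Here k has units M·s⁻¹, so the concentration exponent is 1.
Step 3: 1 - n = 1 ⇒ n = 0. The reaction is zeroth order.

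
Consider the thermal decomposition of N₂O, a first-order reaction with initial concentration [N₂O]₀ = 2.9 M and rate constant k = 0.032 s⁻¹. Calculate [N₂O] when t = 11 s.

2.04 M

Step 1: For a first-order reaction: [N₂O] = [N₂O]₀ × e^(-kt)
Step 2: [N₂O] = 2.9 × e^(-0.032 × 11)
Step 3: [N₂O] = 2.9 × e^(-0.352)
Step 4: [N₂O] = 2.9 × 0.70328 = 2.04 M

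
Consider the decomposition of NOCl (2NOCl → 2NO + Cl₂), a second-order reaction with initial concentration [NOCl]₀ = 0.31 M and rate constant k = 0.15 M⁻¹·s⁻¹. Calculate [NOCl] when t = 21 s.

0.1568 M

Step 1: For a second-order reaction: 1/[NOCl] = 1/[NOCl]₀ + kt
Step 2: 1/[NOCl] = 1/0.31 + 0.15 × 21
Step 3: 1/[NOCl] = 3.226 + 3.15 = 6.376
Step 4: [NOCl] = 1/6.376 = 0.1568 M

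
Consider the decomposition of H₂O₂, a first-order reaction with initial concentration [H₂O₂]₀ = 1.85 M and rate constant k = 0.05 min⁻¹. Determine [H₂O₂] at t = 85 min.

0.02639 M

Step 1: For a first-order reaction: [H₂O₂] = [H₂O₂]₀ × e^(-kt)
Step 2: [H₂O₂] = 1.85 × e^(-0.05 × 85)
Step 3: [H₂O₂] = 1.85 × e^(-4.25)
Step 4: [H₂O₂] = 1.85 × 0.0142642 = 0.02639 M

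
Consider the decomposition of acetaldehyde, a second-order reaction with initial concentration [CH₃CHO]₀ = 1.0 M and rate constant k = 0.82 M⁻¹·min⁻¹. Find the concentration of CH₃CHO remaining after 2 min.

0.3788 M

Step 1: For a second-order reaction: 1/[CH₃CHO] = 1/[CH₃CHO]₀ + kt
Step 2: 1/[CH₃CHO] = 1/1.0 + 0.82 × 2
Step 3: 1/[CH₃CHO] = 1 + 1.64 = 2.64
Step 4: [CH₃CHO] = 1/2.64 = 0.3788 M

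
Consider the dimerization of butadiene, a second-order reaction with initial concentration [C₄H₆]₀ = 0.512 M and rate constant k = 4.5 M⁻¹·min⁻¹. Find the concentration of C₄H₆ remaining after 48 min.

0.004588 M

Step 1: For a second-order reaction: 1/[C₄H₆] = 1/[C₄H₆]₀ + kt
Step 2: 1/[C₄H₆] = 1/0.512 + 4.5 × 48
Step 3: 1/[C₄H₆] = 1.953 + 216 = 218
Step 4: [C₄H₆] = 1/218 = 0.004588 M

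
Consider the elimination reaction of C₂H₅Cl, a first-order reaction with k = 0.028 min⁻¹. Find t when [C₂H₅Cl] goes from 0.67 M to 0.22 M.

39.77 min

Step 1: For first-order: t = ln([C₂H₅Cl]₀/[C₂H₅Cl])/k
Step 2: t = ln(0.67/0.22)/0.028
Step 3: t = ln(3.045)/0.028
Step 4: t = 1.114/0.028 = 39.77 min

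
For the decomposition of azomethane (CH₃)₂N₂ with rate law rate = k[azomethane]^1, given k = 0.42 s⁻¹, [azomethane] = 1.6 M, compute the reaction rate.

0.672 M/s

Step 1: Identify the rate law: rate = k[azomethane]^1
Step 2: Substitute values: rate = 0.42 × (1.6)^1
Step 3: Calculate: rate = 0.42 × 1.6 = 0.672 M/s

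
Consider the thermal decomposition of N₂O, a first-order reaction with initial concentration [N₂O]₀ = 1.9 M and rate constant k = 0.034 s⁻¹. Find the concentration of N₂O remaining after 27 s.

0.7587 M

Step 1: For a first-order reaction: [N₂O] = [N₂O]₀ × e^(-kt)
Step 2: [N₂O] = 1.9 × e^(-0.034 × 27)
Step 3: [N₂O] = 1.9 × e^(-0.918)
Step 4: [N₂O] = 1.9 × 0.399317 = 0.7587 M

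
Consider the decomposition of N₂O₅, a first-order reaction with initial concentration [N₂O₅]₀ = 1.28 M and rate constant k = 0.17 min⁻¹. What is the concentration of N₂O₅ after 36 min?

0.002814 M

Step 1: For a first-order reaction: [N₂O₅] = [N₂O₅]₀ × e^(-kt)
Step 2: [N₂O₅] = 1.28 × e^(-0.17 × 36)
Step 3: [N₂O₅] = 1.28 × e^(-6.12)
Step 4: [N₂O₅] = 1.28 × 0.00219846 = 0.002814 M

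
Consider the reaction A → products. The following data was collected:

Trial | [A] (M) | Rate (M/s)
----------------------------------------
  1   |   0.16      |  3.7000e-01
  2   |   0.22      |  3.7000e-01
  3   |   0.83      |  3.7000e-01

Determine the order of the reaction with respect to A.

zeroth order (0)

Step 1: Compare trials - when concentration changes, rate stays constant.
Step 2: rate₂/rate₁ = 3.7000e-01/3.7000e-01 = 1
Step 3: [A]₂/[A]₁ = 0.22/0.16 = 1.375
Step 4: Since rate ratio ≈ (conc ratio)^0, the reaction is zeroth order.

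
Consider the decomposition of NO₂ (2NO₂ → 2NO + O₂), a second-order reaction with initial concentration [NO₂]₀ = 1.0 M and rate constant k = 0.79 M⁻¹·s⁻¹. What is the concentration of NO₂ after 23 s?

0.05216 M

Step 1: For a second-order reaction: 1/[NO₂] = 1/[NO₂]₀ + kt
Step 2: 1/[NO₂] = 1/1.0 + 0.79 × 23
Step 3: 1/[NO₂] = 1 + 18.17 = 19.17
Step 4: [NO₂] = 1/19.17 = 0.05216 M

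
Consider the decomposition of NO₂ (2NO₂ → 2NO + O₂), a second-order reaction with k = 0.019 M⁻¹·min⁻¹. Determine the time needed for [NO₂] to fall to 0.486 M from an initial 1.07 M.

59.11 min

Step 1: For second-order: t = (1/[NO₂] - 1/[NO₂]₀)/k
Step 2: t = (1/0.486 - 1/1.07)/0.019
Step 3: t = (2.058 - 0.9346)/0.019
Step 4: t = 1.123/0.019 = 59.11 min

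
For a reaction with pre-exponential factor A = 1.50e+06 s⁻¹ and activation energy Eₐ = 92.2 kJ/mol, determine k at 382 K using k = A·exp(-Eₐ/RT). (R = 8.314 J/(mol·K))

3.70e-07 s⁻¹

Step 1: Use the Arrhenius equation: k = A × exp(-Eₐ/RT)
Step 2: Convert Eₐ to J/mol: 92.2 kJ/mol = 92200 J/mol
Step 3: Calculate the exponent: -Eₐ/(RT) = -92200/(8.314 × 382) = -29.03070
Step 4: k = 1.50e+06 × exp(-29.03070)
Step 5: k = 1.50e+06 × 2.46676e-13 = 3.7001e-07 s⁻¹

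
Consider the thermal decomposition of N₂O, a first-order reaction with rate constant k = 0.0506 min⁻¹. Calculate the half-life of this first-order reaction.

13.7 min

Step 1: For a first-order reaction, t₁/₂ = ln(2)/k
Step 2: t₁/₂ = ln(2)/0.0506
Step 3: t₁/₂ = 0.6931/0.0506 = 13.7 min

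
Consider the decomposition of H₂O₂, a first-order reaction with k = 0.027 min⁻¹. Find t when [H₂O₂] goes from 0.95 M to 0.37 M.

34.92 min

Step 1: For first-order: t = ln([H₂O₂]₀/[H₂O₂])/k
Step 2: t = ln(0.95/0.37)/0.027
Step 3: t = ln(2.568)/0.027
Step 4: t = 0.943/0.027 = 34.92 min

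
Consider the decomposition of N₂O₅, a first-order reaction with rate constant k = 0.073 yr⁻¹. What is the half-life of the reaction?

9.495 yr

Step 1: For a first-order reaction, t₁/₂ = ln(2)/k
Step 2: t₁/₂ = ln(2)/0.073
Step 3: t₁/₂ = 0.6931/0.073 = 9.495 yr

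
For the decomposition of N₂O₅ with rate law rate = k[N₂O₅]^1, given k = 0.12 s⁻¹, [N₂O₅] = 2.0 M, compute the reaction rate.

0.24 M/s

Step 1: Identify the rate law: rate = k[N₂O₅]^1
Step 2: Substitute values: rate = 0.12 × (2.0)^1
Step 3: Calculate: rate = 0.12 × 2 = 0.24 M/s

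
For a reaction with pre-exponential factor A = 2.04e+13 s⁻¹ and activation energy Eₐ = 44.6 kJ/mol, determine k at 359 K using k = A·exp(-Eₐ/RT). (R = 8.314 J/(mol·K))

6.61e+06 s⁻¹

Step 1: Use the Arrhenius equation: k = A × exp(-Eₐ/RT)
Step 2: Convert Eₐ to J/mol: 44.6 kJ/mol = 44600 J/mol
Step 3: Calculate the exponent: -Eₐ/(RT) = -44600/(8.314 × 359) = -14.94275
Step 4: k = 2.04e+13 × exp(-14.94275)
Step 5: k = 2.04e+13 × 3.23926e-07 = 6.6081e+06 s⁻¹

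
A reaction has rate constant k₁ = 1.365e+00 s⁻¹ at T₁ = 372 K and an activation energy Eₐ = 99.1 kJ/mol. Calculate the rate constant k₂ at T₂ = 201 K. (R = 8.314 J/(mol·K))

1.979e-12 s⁻¹

Step 1: Use the two-temperature Arrhenius form: ln(k₂/k₁) = -Eₐ/R × (1/T₂ - 1/T₁)
Step 2: Convert Eₐ to J/mol: 99.1 kJ/mol = 99100 J/mol
Step 3: 1/T₂ - 1/T₁ = 1/201 - 1/372 = 2.286952e-03 K⁻¹
Step 4: ln(k₂/k₁) = -99100/8.314 × 2.286952e-03 = -27.25968
Step 5: k₂ = k₁ × exp(-27.25968) = 1.365e+00 × 1.44968e-12 = 1.979e-12 s⁻¹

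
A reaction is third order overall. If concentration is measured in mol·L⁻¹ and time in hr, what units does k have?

(mol·L⁻¹)⁻²·hr⁻¹

Step 1: For overall order n, rate = k × (concentration)^n.
Step 2: Rate has units mol·L⁻¹·hr⁻¹; concentration term has units (mol·L⁻¹)^3.
Step 3: k = rate / (concentration)^n, so units of k = (mol·L⁻¹)^(1-3)·hr⁻¹ = (mol·L⁻¹)⁻²·hr⁻¹.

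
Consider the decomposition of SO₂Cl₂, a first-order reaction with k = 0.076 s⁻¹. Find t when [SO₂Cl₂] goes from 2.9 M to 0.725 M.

18.24 s

Step 1: For first-order: t = ln([SO₂Cl₂]₀/[SO₂Cl₂])/k
Step 2: t = ln(2.9/0.725)/0.076
Step 3: t = ln(4)/0.076
Step 4: t = 1.386/0.076 = 18.24 s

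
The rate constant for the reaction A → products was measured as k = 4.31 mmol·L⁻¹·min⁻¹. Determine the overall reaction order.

zeroth order (0)

Step 1: The units of k for an nth-order reaction are (concentration)^(1-n)·(time)⁻¹.
Step 2: Here k has units mmol·L⁻¹·min⁻¹, so the concentration exponent is 1.
Step 3: 1 - n = 1 ⇒ n = 0. The reaction is zeroth order.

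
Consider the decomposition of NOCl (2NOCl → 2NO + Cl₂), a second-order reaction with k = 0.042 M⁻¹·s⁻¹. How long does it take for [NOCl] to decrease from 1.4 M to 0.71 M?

16.53 s

Step 1: For second-order: t = (1/[NOCl] - 1/[NOCl]₀)/k
Step 2: t = (1/0.71 - 1/1.4)/0.042
Step 3: t = (1.408 - 0.7143)/0.042
Step 4: t = 0.6942/0.042 = 16.53 s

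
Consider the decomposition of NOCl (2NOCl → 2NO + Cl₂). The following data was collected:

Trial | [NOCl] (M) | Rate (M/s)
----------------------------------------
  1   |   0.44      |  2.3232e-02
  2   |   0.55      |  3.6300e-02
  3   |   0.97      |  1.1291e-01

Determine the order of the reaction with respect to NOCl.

second order (2)

Step 1: Compare trials to find order n where rate₂/rate₁ = ([NOCl]₂/[NOCl]₁)^n
Step 2: rate₂/rate₁ = 3.6300e-02/2.3232e-02 = 1.563
Step 3: [NOCl]₂/[NOCl]₁ = 0.55/0.44 = 1.25
Step 4: n = ln(1.563)/ln(1.25) = 2.00 ≈ 2
Step 5: The reaction is second order in NOCl.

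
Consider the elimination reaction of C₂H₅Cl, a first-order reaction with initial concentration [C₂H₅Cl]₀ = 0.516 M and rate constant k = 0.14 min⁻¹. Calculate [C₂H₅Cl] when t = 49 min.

0.0005412 M

Step 1: For a first-order reaction: [C₂H₅Cl] = [C₂H₅Cl]₀ × e^(-kt)
Step 2: [C₂H₅Cl] = 0.516 × e^(-0.14 × 49)
Step 3: [C₂H₅Cl] = 0.516 × e^(-6.86)
Step 4: [C₂H₅Cl] = 0.516 × 0.00104891 = 0.0005412 M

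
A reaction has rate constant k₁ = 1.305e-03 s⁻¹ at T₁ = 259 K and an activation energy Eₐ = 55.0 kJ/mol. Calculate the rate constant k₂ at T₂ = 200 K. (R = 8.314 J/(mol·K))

6.971e-07 s⁻¹

Step 1: Use the two-temperature Arrhenius form: ln(k₂/k₁) = -Eₐ/R × (1/T₂ - 1/T₁)
Step 2: Convert Eₐ to J/mol: 55.0 kJ/mol = 55000 J/mol
Step 3: 1/T₂ - 1/T₁ = 1/200 - 1/259 = 1.138996e-03 K⁻¹
Step 4: ln(k₂/k₁) = -55000/8.314 × 1.138996e-03 = -7.53485
Step 5: k₂ = k₁ × exp(-7.53485) = 1.305e-03 × 5.34141e-04 = 6.971e-07 s⁻¹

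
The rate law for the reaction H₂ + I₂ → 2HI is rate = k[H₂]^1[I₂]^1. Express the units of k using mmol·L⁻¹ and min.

(mmol·L⁻¹)⁻¹·min⁻¹

Step 1: Overall order = 1 + 1 = 2.
Step 2: rate has units mmol·L⁻¹·min⁻¹; [H₂]^1[I₂]^1 has units (mmol·L⁻¹)^2.
Step 3: k = rate/([H₂]^1[I₂]^1), so units of k = (mmol·L⁻¹)^(1-2)·min⁻¹ = (mmol·L⁻¹)⁻¹·min⁻¹.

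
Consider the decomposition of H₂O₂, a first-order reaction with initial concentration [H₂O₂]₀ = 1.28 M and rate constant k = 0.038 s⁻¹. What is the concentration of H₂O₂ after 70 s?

0.08953 M

Step 1: For a first-order reaction: [H₂O₂] = [H₂O₂]₀ × e^(-kt)
Step 2: [H₂O₂] = 1.28 × e^(-0.038 × 70)
Step 3: [H₂O₂] = 1.28 × e^(-2.66)
Step 4: [H₂O₂] = 1.28 × 0.0699482 = 0.08953 M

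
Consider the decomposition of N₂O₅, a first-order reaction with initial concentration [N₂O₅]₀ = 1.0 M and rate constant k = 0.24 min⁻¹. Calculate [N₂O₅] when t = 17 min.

0.01691 M

Step 1: For a first-order reaction: [N₂O₅] = [N₂O₅]₀ × e^(-kt)
Step 2: [N₂O₅] = 1.0 × e^(-0.24 × 17)
Step 3: [N₂O₅] = 1.0 × e^(-4.08)
Step 4: [N₂O₅] = 1.0 × 0.0169075 = 0.01691 M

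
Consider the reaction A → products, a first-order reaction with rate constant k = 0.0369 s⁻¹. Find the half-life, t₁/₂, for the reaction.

18.78 s

Step 1: For a first-order reaction, t₁/₂ = ln(2)/k
Step 2: t₁/₂ = ln(2)/0.0369
Step 3: t₁/₂ = 0.6931/0.0369 = 18.78 s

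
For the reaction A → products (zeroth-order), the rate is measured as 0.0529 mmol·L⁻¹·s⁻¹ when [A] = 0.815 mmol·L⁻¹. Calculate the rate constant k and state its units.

0.0529 mmol·L⁻¹·s⁻¹

Step 1: For a zeroth-order reaction, rate = k (independent of concentration).
Step 2: k = rate = 0.0529 mmol·L⁻¹·s⁻¹.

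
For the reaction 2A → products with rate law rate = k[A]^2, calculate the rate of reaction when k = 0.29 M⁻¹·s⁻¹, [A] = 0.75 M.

0.1631 M/s

Step 1: Identify the rate law: rate = k[A]^2
Step 2: Substitute values: rate = 0.29 × (0.75)^2
Step 3: Calculate: rate = 0.29 × 0.5625 = 0.163125 M/s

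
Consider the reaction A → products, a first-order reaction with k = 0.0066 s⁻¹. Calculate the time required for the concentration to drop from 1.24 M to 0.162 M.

308.4 s

Step 1: For first-order: t = ln([A]₀/[A])/k
Step 2: t = ln(1.24/0.162)/0.0066
Step 3: t = ln(7.654)/0.0066
Step 4: t = 2.035/0.0066 = 308.4 s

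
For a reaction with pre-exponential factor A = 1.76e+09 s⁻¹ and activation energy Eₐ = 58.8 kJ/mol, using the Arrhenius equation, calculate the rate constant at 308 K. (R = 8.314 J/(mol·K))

1.88e-01 s⁻¹

Step 1: Use the Arrhenius equation: k = A × exp(-Eₐ/RT)
Step 2: Convert Eₐ to J/mol: 58.8 kJ/mol = 58800 J/mol
Step 3: Calculate the exponent: -Eₐ/(RT) = -58800/(8.314 × 308) = -22.96236
Step 4: k = 1.76e+09 × exp(-22.96236)
Step 5: k = 1.76e+09 × 1.06555e-10 = 1.8754e-01 s⁻¹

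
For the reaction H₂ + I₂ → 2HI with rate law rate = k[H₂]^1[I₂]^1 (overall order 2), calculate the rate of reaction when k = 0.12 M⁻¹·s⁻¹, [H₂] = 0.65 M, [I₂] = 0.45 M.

0.0351 M/s

Step 1: The rate law is rate = k[H₂]^1[I₂]^1, overall order = 1+1 = 2
Step 2: Substitute values: rate = 0.12 × (0.65)^1 × (0.45)^1
Step 3: rate = 0.12 × 0.65 × 0.45 = 0.0351 M/s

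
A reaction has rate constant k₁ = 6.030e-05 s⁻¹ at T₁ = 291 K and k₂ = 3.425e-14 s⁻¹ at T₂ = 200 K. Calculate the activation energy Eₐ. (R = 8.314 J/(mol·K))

113.2 kJ/mol

Step 1: Use the two-temperature Arrhenius form: ln(k₂/k₁) = -Eₐ/R × (1/T₂ - 1/T₁)
Step 2: ln(k₂/k₁) = ln(3.425e-14/6.030e-05) = ln(5.67993e-10) = -21.2889
Step 3: 1/T₂ - 1/T₁ = 1/200 - 1/291 = 1.563574e-03 K⁻¹
Step 4: Eₐ = -R × ln(k₂/k₁) / (1/T₂ - 1/T₁) = -8.314 × -21.2889 / 1.563574e-03
Step 5: Eₐ = 1.1320e+05 J/mol = 113.2 kJ/mol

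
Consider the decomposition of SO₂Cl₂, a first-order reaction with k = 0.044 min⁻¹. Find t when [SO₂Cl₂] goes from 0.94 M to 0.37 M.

21.19 min

Step 1: For first-order: t = ln([SO₂Cl₂]₀/[SO₂Cl₂])/k
Step 2: t = ln(0.94/0.37)/0.044
Step 3: t = ln(2.541)/0.044
Step 4: t = 0.9324/0.044 = 21.19 min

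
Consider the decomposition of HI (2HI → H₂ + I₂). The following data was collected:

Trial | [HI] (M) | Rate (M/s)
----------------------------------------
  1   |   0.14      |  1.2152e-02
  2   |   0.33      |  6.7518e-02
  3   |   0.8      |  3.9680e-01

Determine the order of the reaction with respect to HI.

second order (2)

Step 1: Compare trials to find order n where rate₂/rate₁ = ([HI]₂/[HI]₁)^n
Step 2: rate₂/rate₁ = 6.7518e-02/1.2152e-02 = 5.556
Step 3: [HI]₂/[HI]₁ = 0.33/0.14 = 2.357
Step 4: n = ln(5.556)/ln(2.357) = 2.00 ≈ 2
Step 5: The reaction is second order in HI.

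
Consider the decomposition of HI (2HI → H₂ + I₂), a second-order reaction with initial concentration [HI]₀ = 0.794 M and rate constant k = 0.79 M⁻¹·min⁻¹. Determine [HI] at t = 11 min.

0.1005 M

Step 1: For a second-order reaction: 1/[HI] = 1/[HI]₀ + kt
Step 2: 1/[HI] = 1/0.794 + 0.79 × 11
Step 3: 1/[HI] = 1.259 + 8.69 = 9.949
Step 4: [HI] = 1/9.949 = 0.1005 M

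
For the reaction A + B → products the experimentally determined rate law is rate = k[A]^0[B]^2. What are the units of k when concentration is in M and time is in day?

M⁻¹·day⁻¹

Step 1: Overall order = 0 + 2 = 2.
Step 2: rate has units M·day⁻¹; [A]^0[B]^2 has units M^2.
Step 3: k = rate/([A]^0[B]^2), so units of k = M^(1-2)·day⁻¹ = M⁻¹·day⁻¹.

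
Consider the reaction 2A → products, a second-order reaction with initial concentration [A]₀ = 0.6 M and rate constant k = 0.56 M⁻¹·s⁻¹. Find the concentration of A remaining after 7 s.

0.179 M

Step 1: For a second-order reaction: 1/[A] = 1/[A]₀ + kt
Step 2: 1/[A] = 1/0.6 + 0.56 × 7
Step 3: 1/[A] = 1.667 + 3.92 = 5.587
Step 4: [A] = 1/5.587 = 0.179 M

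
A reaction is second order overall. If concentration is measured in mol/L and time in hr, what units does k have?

(mol/L)⁻¹·hr⁻¹

Step 1: For overall order n, rate = k × (concentration)^n.
Step 2: Rate has units mol/L·hr⁻¹; concentration term has units (mol/L)^2.
Step 3: k = rate / (concentration)^n, so units of k = (mol/L)^(1-2)·hr⁻¹ = (mol/L)⁻¹·hr⁻¹.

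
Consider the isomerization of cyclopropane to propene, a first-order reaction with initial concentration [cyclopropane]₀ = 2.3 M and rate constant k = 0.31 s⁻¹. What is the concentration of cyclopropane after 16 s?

0.01613 M

Step 1: For a first-order reaction: [cyclopropane] = [cyclopropane]₀ × e^(-kt)
Step 2: [cyclopropane] = 2.3 × e^(-0.31 × 16)
Step 3: [cyclopropane] = 2.3 × e^(-4.96)
Step 4: [cyclopropane] = 2.3 × 0.00701293 = 0.01613 M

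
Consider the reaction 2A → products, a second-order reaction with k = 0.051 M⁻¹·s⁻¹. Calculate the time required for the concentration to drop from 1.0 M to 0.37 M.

33.39 s

Step 1: For second-order: t = (1/[A] - 1/[A]₀)/k
Step 2: t = (1/0.37 - 1/1.0)/0.051
Step 3: t = (2.703 - 1)/0.051
Step 4: t = 1.703/0.051 = 33.39 s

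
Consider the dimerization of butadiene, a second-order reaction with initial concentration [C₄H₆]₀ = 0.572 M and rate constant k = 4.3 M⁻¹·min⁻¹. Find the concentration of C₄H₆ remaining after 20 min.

0.0114 M

Step 1: For a second-order reaction: 1/[C₄H₆] = 1/[C₄H₆]₀ + kt
Step 2: 1/[C₄H₆] = 1/0.572 + 4.3 × 20
Step 3: 1/[C₄H₆] = 1.748 + 86 = 87.75
Step 4: [C₄H₆] = 1/87.75 = 0.0114 M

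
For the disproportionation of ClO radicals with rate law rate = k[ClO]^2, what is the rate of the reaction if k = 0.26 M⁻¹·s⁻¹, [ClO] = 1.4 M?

0.5096 M/s

Step 1: Identify the rate law: rate = k[ClO]^2
Step 2: Substitute values: rate = 0.26 × (1.4)^2
Step 3: Calculate: rate = 0.26 × 1.96 = 0.5096 M/s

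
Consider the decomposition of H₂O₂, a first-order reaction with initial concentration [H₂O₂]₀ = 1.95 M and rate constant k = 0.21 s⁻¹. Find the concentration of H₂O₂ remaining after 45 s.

0.0001534 M

Step 1: For a first-order reaction: [H₂O₂] = [H₂O₂]₀ × e^(-kt)
Step 2: [H₂O₂] = 1.95 × e^(-0.21 × 45)
Step 3: [H₂O₂] = 1.95 × e^(-9.45)
Step 4: [H₂O₂] = 1.95 × 7.86896e-05 = 0.0001534 M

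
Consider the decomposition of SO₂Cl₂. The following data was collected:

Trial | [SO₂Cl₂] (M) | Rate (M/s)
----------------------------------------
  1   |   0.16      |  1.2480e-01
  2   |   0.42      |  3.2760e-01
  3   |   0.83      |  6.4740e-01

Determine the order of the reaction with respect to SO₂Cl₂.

first order (1)

Step 1: Compare trials to find order n where rate₂/rate₁ = ([SO₂Cl₂]₂/[SO₂Cl₂]₁)^n
Step 2: rate₂/rate₁ = 3.2760e-01/1.2480e-01 = 2.625
Step 3: [SO₂Cl₂]₂/[SO₂Cl₂]₁ = 0.42/0.16 = 2.625
Step 4: n = ln(2.625)/ln(2.625) = 1.00 ≈ 1
Step 5: The reaction is first order in SO₂Cl₂.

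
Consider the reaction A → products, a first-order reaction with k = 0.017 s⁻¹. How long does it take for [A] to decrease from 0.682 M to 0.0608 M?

142.2 s

Step 1: For first-order: t = ln([A]₀/[A])/k
Step 2: t = ln(0.682/0.0608)/0.017
Step 3: t = ln(11.22)/0.017
Step 4: t = 2.417/0.017 = 142.2 s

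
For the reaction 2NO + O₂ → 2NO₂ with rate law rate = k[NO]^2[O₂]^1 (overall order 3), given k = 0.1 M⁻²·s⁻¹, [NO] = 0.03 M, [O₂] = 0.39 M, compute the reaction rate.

3.51e-05 M/s

Step 1: The rate law is rate = k[NO]^2[O₂]^1, overall order = 2+1 = 3
Step 2: Substitute values: rate = 0.1 × (0.03)^2 × (0.39)^1
Step 3: rate = 0.1 × 0.0009 × 0.39 = 3.51e-05 M/s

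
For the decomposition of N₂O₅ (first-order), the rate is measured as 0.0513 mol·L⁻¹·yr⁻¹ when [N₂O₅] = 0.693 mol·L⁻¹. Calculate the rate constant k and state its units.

0.07403 yr⁻¹

Step 1: rate = k[N₂O₅]^1, so k = rate / [N₂O₅]^1.
Step 2: k = 0.0513 / (0.693)^1 = 0.0513 / 0.693.
Step 3: k = 0.07403 yr⁻¹.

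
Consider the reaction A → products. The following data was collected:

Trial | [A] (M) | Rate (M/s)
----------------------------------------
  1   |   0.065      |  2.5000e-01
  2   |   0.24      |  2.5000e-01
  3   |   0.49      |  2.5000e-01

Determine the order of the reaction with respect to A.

zeroth order (0)

Step 1: Compare trials - when concentration changes, rate stays constant.
Step 2: rate₂/rate₁ = 2.5000e-01/2.5000e-01 = 1
Step 3: [A]₂/[A]₁ = 0.24/0.065 = 3.692
Step 4: Since rate ratio ≈ (conc ratio)^0, the reaction is zeroth order.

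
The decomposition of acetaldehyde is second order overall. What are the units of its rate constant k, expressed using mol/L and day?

(mol/L)⁻¹·day⁻¹

Step 1: For overall order n, rate = k × (concentration)^n.
Step 2: Rate has units mol/L·day⁻¹; concentration term has units (mol/L)^2.
Step 3: k = rate / (concentration)^n, so units of k = (mol/L)^(1-2)·day⁻¹ = (mol/L)⁻¹·day⁻¹.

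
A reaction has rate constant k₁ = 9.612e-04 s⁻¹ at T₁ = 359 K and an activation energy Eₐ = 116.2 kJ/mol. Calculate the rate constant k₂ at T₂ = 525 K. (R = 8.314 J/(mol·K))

2.132e+02 s⁻¹

Step 1: Use the two-temperature Arrhenius form: ln(k₂/k₁) = -Eₐ/R × (1/T₂ - 1/T₁)
Step 2: Convert Eₐ to J/mol: 116.2 kJ/mol = 116200 J/mol
Step 3: 1/T₂ - 1/T₁ = 1/525 - 1/359 = -8.807534e-04 K⁻¹
Step 4: ln(k₂/k₁) = -116200/8.314 × -8.807534e-04 = 12.30978
Step 5: k₂ = k₁ × exp(12.30978) = 9.612e-04 × 2.21855e+05 = 2.132e+02 s⁻¹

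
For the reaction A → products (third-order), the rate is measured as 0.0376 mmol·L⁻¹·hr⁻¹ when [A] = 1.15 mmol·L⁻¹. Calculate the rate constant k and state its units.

0.02472 (mmol·L⁻¹)⁻²·hr⁻¹

Step 1: rate = k[A]^3, so k = rate / [A]^3.
Step 2: k = 0.0376 / (1.15)^3 = 0.0376 / 1.521.
Step 3: k = 0.02472 (mmol·L⁻¹)⁻²·hr⁻¹.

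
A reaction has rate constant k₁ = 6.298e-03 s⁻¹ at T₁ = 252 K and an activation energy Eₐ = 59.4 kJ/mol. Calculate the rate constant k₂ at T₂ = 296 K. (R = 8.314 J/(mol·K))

4.261e-01 s⁻¹

Step 1: Use the two-temperature Arrhenius form: ln(k₂/k₁) = -Eₐ/R × (1/T₂ - 1/T₁)
Step 2: Convert Eₐ to J/mol: 59.4 kJ/mol = 59400 J/mol
Step 3: 1/T₂ - 1/T₁ = 1/296 - 1/252 = -5.898756e-04 K⁻¹
Step 4: ln(k₂/k₁) = -59400/8.314 × -5.898756e-04 = 4.21441
Step 5: k₂ = k₁ × exp(4.21441) = 6.298e-03 × 6.76542e+01 = 4.261e-01 s⁻¹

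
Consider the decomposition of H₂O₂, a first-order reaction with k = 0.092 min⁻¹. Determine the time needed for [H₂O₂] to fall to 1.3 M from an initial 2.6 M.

7.534 min

Step 1: For first-order: t = ln([H₂O₂]₀/[H₂O₂])/k
Step 2: t = ln(2.6/1.3)/0.092
Step 3: t = ln(2)/0.092
Step 4: t = 0.6931/0.092 = 7.534 min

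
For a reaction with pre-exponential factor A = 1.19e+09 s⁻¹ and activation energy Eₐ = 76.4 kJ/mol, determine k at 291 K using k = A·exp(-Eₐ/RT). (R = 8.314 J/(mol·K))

2.30e-05 s⁻¹

Step 1: Use the Arrhenius equation: k = A × exp(-Eₐ/RT)
Step 2: Convert Eₐ to J/mol: 76.4 kJ/mol = 76400 J/mol
Step 3: Calculate the exponent: -Eₐ/(RT) = -76400/(8.314 × 291) = -31.57842
Step 4: k = 1.19e+09 × exp(-31.57842)
Step 5: k = 1.19e+09 × 1.93049e-14 = 2.2973e-05 s⁻¹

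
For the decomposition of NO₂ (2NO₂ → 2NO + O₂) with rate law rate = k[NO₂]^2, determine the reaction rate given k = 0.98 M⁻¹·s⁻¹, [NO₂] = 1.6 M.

2.509 M/s

Step 1: Identify the rate law: rate = k[NO₂]^2
Step 2: Substitute values: rate = 0.98 × (1.6)^2
Step 3: Calculate: rate = 0.98 × 2.56 = 2.5088 M/s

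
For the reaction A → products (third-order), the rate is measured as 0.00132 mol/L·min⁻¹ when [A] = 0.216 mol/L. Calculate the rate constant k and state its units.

0.131 (mol/L)⁻²·min⁻¹

Step 1: rate = k[A]^3, so k = rate / [A]^3.
Step 2: k = 0.00132 / (0.216)^3 = 0.00132 / 0.01008.
Step 3: k = 0.131 (mol/L)⁻²·min⁻¹.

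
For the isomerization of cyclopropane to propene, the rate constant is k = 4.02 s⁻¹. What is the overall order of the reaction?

first order (1)

Step 1: The units of k for an nth-order reaction are (concentration)^(1-n)·(time)⁻¹.
Step 2: Here k has units s⁻¹, so the concentration exponent is 0.
Step 3: 1 - n = 0 ⇒ n = 1. The reaction is first order.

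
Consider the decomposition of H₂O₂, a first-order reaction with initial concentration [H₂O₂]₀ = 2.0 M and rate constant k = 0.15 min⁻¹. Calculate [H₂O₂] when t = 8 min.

0.6024 M

Step 1: For a first-order reaction: [H₂O₂] = [H₂O₂]₀ × e^(-kt)
Step 2: [H₂O₂] = 2.0 × e^(-0.15 × 8)
Step 3: [H₂O₂] = 2.0 × e^(-1.2)
Step 4: [H₂O₂] = 2.0 × 0.301194 = 0.6024 M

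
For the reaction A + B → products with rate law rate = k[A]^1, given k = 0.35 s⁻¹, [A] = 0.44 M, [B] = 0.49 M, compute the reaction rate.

0.154 M/s

Step 1: The rate law is rate = k[A]^1
Step 2: Note that the rate does not depend on [B] (zero order in B).
Step 3: rate = 0.35 × (0.44)^1 = 0.154 M/s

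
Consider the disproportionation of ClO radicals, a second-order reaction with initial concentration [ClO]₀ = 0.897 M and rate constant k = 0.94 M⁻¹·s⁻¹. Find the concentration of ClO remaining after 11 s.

0.0873 M

Step 1: For a second-order reaction: 1/[ClO] = 1/[ClO]₀ + kt
Step 2: 1/[ClO] = 1/0.897 + 0.94 × 11
Step 3: 1/[ClO] = 1.115 + 10.34 = 11.45
Step 4: [ClO] = 1/11.45 = 0.0873 M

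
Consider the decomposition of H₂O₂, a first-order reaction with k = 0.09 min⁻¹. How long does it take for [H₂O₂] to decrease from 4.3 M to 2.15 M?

7.702 min

Step 1: For first-order: t = ln([H₂O₂]₀/[H₂O₂])/k
Step 2: t = ln(4.3/2.15)/0.09
Step 3: t = ln(2)/0.09
Step 4: t = 0.6931/0.09 = 7.702 min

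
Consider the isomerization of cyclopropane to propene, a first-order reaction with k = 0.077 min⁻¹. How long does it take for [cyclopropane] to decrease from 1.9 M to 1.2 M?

5.968 min

Step 1: For first-order: t = ln([cyclopropane]₀/[cyclopropane])/k
Step 2: t = ln(1.9/1.2)/0.077
Step 3: t = ln(1.583)/0.077
Step 4: t = 0.4595/0.077 = 5.968 min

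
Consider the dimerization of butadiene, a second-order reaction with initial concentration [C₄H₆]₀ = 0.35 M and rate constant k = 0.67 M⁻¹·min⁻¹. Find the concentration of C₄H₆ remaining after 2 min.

0.2383 M

Step 1: For a second-order reaction: 1/[C₄H₆] = 1/[C₄H₆]₀ + kt
Step 2: 1/[C₄H₆] = 1/0.35 + 0.67 × 2
Step 3: 1/[C₄H₆] = 2.857 + 1.34 = 4.197
Step 4: [C₄H₆] = 1/4.197 = 0.2383 M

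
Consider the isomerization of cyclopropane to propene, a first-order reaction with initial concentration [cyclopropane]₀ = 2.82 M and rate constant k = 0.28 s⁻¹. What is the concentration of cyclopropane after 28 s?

0.00111 M

Step 1: For a first-order reaction: [cyclopropane] = [cyclopropane]₀ × e^(-kt)
Step 2: [cyclopropane] = 2.82 × e^(-0.28 × 28)
Step 3: [cyclopropane] = 2.82 × e^(-7.84)
Step 4: [cyclopropane] = 2.82 × 0.000393669 = 0.00111 M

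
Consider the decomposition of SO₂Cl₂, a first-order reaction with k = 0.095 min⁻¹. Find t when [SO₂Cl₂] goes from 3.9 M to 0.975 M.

14.59 min

Step 1: For first-order: t = ln([SO₂Cl₂]₀/[SO₂Cl₂])/k
Step 2: t = ln(3.9/0.975)/0.095
Step 3: t = ln(4)/0.095
Step 4: t = 1.386/0.095 = 14.59 min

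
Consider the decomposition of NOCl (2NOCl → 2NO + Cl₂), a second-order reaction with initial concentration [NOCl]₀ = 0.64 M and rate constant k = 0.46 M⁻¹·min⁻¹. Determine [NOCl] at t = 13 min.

0.1326 M

Step 1: For a second-order reaction: 1/[NOCl] = 1/[NOCl]₀ + kt
Step 2: 1/[NOCl] = 1/0.64 + 0.46 × 13
Step 3: 1/[NOCl] = 1.562 + 5.98 = 7.543
Step 4: [NOCl] = 1/7.543 = 0.1326 M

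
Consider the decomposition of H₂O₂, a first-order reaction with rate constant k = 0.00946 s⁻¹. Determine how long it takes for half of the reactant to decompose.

73.27 s

Step 1: For a first-order reaction, t₁/₂ = ln(2)/k
Step 2: t₁/₂ = ln(2)/0.00946
Step 3: t₁/₂ = 0.6931/0.00946 = 73.27 s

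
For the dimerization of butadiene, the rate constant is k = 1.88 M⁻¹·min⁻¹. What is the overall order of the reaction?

second order (2)

Step 1: The units of k for an nth-order reaction are (concentration)^(1-n)·(time)⁻¹.
Step 2: Here k has units M⁻¹·min⁻¹, so the concentration exponent is -1.
Step 3: 1 - n = -1 ⇒ n = 2. The reaction is second order.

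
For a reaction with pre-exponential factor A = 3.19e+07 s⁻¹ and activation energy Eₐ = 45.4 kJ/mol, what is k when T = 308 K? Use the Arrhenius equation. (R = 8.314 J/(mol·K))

6.37e-01 s⁻¹

Step 1: Use the Arrhenius equation: k = A × exp(-Eₐ/RT)
Step 2: Convert Eₐ to J/mol: 45.4 kJ/mol = 45400 J/mol
Step 3: Calculate the exponent: -Eₐ/(RT) = -45400/(8.314 × 308) = -17.72944
Step 4: k = 3.19e+07 × exp(-17.72944)
Step 5: k = 3.19e+07 × 1.99619e-08 = 6.3678e-01 s⁻¹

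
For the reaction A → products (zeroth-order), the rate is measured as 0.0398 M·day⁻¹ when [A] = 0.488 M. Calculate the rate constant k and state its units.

0.0398 M·day⁻¹

Step 1: For a zeroth-order reaction, rate = k (independent of concentration).
Step 2: k = rate = 0.0398 M·day⁻¹.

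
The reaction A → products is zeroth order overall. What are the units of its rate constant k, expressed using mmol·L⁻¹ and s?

mmol·L⁻¹·s⁻¹

Step 1: For overall order n, rate = k × (concentration)^n.
Step 2: Rate has units mmol·L⁻¹·s⁻¹; concentration term has units (mmol·L⁻¹)^0.
Step 3: k = rate / (concentration)^n, so units of k = (mmol·L⁻¹)^(1-0)·s⁻¹ = mmol·L⁻¹·s⁻¹.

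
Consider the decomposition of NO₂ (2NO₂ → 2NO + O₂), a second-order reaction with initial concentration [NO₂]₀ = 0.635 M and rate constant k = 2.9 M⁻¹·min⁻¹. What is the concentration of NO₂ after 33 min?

0.01028 M

Step 1: For a second-order reaction: 1/[NO₂] = 1/[NO₂]₀ + kt
Step 2: 1/[NO₂] = 1/0.635 + 2.9 × 33
Step 3: 1/[NO₂] = 1.575 + 95.7 = 97.27
Step 4: [NO₂] = 1/97.27 = 0.01028 M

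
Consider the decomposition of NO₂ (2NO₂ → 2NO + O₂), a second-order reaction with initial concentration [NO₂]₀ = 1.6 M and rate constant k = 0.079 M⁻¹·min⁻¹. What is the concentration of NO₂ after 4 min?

1.063 M

Step 1: For a second-order reaction: 1/[NO₂] = 1/[NO₂]₀ + kt
Step 2: 1/[NO₂] = 1/1.6 + 0.079 × 4
Step 3: 1/[NO₂] = 0.625 + 0.316 = 0.941
Step 4: [NO₂] = 1/0.941 = 1.063 M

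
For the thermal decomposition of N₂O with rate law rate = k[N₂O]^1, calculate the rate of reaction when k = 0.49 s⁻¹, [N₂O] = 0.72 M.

0.3528 M/s

Step 1: Identify the rate law: rate = k[N₂O]^1
Step 2: Substitute values: rate = 0.49 × (0.72)^1
Step 3: Calculate: rate = 0.49 × 0.72 = 0.3528 M/s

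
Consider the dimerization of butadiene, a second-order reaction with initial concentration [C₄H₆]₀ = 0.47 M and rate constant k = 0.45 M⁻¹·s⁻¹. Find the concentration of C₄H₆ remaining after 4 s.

0.2546 M

Step 1: For a second-order reaction: 1/[C₄H₆] = 1/[C₄H₆]₀ + kt
Step 2: 1/[C₄H₆] = 1/0.47 + 0.45 × 4
Step 3: 1/[C₄H₆] = 2.128 + 1.8 = 3.928
Step 4: [C₄H₆] = 1/3.928 = 0.2546 M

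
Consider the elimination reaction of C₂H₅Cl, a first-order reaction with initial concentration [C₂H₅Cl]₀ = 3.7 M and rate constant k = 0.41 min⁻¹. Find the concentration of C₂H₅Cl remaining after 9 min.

0.0924 M

Step 1: For a first-order reaction: [C₂H₅Cl] = [C₂H₅Cl]₀ × e^(-kt)
Step 2: [C₂H₅Cl] = 3.7 × e^(-0.41 × 9)
Step 3: [C₂H₅Cl] = 3.7 × e^(-3.69)
Step 4: [C₂H₅Cl] = 3.7 × 0.024972 = 0.0924 M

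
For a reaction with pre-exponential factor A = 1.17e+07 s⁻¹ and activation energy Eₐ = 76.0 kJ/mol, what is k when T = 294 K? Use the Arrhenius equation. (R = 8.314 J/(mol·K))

3.67e-07 s⁻¹

Step 1: Use the Arrhenius equation: k = A × exp(-Eₐ/RT)
Step 2: Convert Eₐ to J/mol: 76.0 kJ/mol = 76000 J/mol
Step 3: Calculate the exponent: -Eₐ/(RT) = -76000/(8.314 × 294) = -31.09254
Step 4: k = 1.17e+07 × exp(-31.09254)
Step 5: k = 1.17e+07 × 3.13821e-14 = 3.6717e-07 s⁻¹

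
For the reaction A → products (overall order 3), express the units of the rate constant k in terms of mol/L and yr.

(mol/L)⁻²·yr⁻¹

Step 1: For overall order n, rate = k × (concentration)^n.
Step 2: Rate has units mol/L·yr⁻¹; concentration term has units (mol/L)^3.
Step 3: k = rate / (concentration)^n, so units of k = (mol/L)^(1-3)·yr⁻¹ = (mol/L)⁻²·yr⁻¹.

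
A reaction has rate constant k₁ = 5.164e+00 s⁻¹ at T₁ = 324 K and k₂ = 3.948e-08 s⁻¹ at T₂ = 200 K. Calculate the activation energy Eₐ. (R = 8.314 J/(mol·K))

81.2 kJ/mol

Step 1: Use the two-temperature Arrhenius form: ln(k₂/k₁) = -Eₐ/R × (1/T₂ - 1/T₁)
Step 2: ln(k₂/k₁) = ln(3.948e-08/5.164e+00) = ln(7.64524e-09) = -18.6892
Step 3: 1/T₂ - 1/T₁ = 1/200 - 1/324 = 1.913580e-03 K⁻¹
Step 4: Eₐ = -R × ln(k₂/k₁) / (1/T₂ - 1/T₁) = -8.314 × -18.6892 / 1.913580e-03
Step 5: Eₐ = 8.1200e+04 J/mol = 81.2 kJ/mol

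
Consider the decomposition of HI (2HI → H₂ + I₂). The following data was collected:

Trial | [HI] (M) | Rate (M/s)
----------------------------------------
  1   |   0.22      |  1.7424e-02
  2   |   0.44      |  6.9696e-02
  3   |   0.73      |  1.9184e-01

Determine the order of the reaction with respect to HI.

second order (2)

Step 1: Compare trials to find order n where rate₂/rate₁ = ([HI]₂/[HI]₁)^n
Step 2: rate₂/rate₁ = 6.9696e-02/1.7424e-02 = 4
Step 3: [HI]₂/[HI]₁ = 0.44/0.22 = 2
Step 4: n = ln(4)/ln(2) = 2.00 ≈ 2
Step 5: The reaction is second order in HI.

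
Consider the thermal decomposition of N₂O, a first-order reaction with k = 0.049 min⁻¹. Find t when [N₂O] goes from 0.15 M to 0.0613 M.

18.26 min

Step 1: For first-order: t = ln([N₂O]₀/[N₂O])/k
Step 2: t = ln(0.15/0.0613)/0.049
Step 3: t = ln(2.447)/0.049
Step 4: t = 0.8949/0.049 = 18.26 min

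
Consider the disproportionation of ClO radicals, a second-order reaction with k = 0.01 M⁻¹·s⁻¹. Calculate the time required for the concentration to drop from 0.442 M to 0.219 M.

230.4 s

Step 1: For second-order: t = (1/[ClO] - 1/[ClO]₀)/k
Step 2: t = (1/0.219 - 1/0.442)/0.01
Step 3: t = (4.566 - 2.262)/0.01
Step 4: t = 2.304/0.01 = 230.4 s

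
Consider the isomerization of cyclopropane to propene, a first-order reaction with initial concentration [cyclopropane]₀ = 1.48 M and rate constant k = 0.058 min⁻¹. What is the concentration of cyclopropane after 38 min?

0.1633 M

Step 1: For a first-order reaction: [cyclopropane] = [cyclopropane]₀ × e^(-kt)
Step 2: [cyclopropane] = 1.48 × e^(-0.058 × 38)
Step 3: [cyclopropane] = 1.48 × e^(-2.204)
Step 4: [cyclopropane] = 1.48 × 0.110361 = 0.1633 M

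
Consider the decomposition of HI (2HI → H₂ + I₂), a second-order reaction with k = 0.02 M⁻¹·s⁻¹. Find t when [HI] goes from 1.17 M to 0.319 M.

114 s

Step 1: For second-order: t = (1/[HI] - 1/[HI]₀)/k
Step 2: t = (1/0.319 - 1/1.17)/0.02
Step 3: t = (3.135 - 0.8547)/0.02
Step 4: t = 2.28/0.02 = 114 s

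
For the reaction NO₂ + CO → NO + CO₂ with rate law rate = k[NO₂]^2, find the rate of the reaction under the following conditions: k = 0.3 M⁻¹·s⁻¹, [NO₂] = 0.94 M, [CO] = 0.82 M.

0.2651 M/s

Step 1: The rate law is rate = k[NO₂]^2
Step 2: Note that the rate does not depend on [CO] (zero order in CO).
Step 3: rate = 0.3 × (0.94)^2 = 0.26508 M/s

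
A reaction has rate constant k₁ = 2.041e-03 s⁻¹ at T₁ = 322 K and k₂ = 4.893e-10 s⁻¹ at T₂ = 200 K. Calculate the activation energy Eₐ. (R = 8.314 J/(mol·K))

66.9 kJ/mol

Step 1: Use the two-temperature Arrhenius form: ln(k₂/k₁) = -Eₐ/R × (1/T₂ - 1/T₁)
Step 2: ln(k₂/k₁) = ln(4.893e-10/2.041e-03) = ln(2.39735e-07) = -15.2437
Step 3: 1/T₂ - 1/T₁ = 1/200 - 1/322 = 1.894410e-03 K⁻¹
Step 4: Eₐ = -R × ln(k₂/k₁) / (1/T₂ - 1/T₁) = -8.314 × -15.2437 / 1.894410e-03
Step 5: Eₐ = 6.6900e+04 J/mol = 66.9 kJ/mol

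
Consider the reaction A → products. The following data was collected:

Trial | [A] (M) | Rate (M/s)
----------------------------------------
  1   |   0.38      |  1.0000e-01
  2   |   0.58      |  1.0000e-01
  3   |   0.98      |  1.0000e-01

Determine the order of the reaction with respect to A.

zeroth order (0)

Step 1: Compare trials - when concentration changes, rate stays constant.
Step 2: rate₂/rate₁ = 1.0000e-01/1.0000e-01 = 1
Step 3: [A]₂/[A]₁ = 0.58/0.38 = 1.526
Step 4: Since rate ratio ≈ (conc ratio)^0, the reaction is zeroth order.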